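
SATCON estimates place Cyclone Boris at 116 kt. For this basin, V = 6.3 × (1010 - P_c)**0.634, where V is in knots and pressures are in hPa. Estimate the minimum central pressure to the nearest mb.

ΔP = (V / 6.3)^(1/0.634) = (116/6.3)^1.577.
116/6.3 = 18.413; 18.413^1.577 ≈ 98.96 mb.
P_c = 1010 − 98.96 = 911.04 ≈ 911 mb.

911 mb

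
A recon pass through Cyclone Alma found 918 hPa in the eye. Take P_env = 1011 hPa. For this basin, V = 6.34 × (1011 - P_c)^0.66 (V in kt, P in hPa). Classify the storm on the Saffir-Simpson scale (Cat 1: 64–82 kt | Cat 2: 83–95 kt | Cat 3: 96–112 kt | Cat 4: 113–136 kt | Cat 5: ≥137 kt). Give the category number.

ΔP = 1011 − 918 = 93 hPa.
V ≈ 6.34 × 93^0.66 = 6.34 × 19.92 ≈ 126 kt.
126 kt falls in the Category 4 band.

4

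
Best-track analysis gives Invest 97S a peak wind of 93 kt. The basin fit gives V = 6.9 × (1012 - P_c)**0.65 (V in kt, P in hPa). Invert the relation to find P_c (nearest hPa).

957 hPa

ΔP = (V / 6.9)^(1/0.65) = (93/6.9)^1.538.
93/6.9 = 13.478; 13.478^1.538 ≈ 54.69 hPa.
P_c = 1012 − 54.69 = 957.31 ≈ 957 hPa.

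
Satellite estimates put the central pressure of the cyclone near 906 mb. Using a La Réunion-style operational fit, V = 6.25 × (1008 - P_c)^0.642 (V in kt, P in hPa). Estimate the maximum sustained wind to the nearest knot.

ΔP = 1008 − 906 = 102 mb.
102^0.642 ≈ 19.477.
V ≈ 6.25 × 19.477 ≈ 121.7 kt.

122 kt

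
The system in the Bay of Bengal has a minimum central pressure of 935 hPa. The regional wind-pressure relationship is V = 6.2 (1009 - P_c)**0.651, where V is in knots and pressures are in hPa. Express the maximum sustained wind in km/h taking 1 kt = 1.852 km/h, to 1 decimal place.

189.2 km/h

ΔP = 1009 − 935 = 74 hPa.
V ≈ 6.2 × 74^0.651 = 6.2 × 16.477 ≈ 102.155 kt.
102.155 × 1.852 ≈ 189.19 km/h → 189.2 km/h.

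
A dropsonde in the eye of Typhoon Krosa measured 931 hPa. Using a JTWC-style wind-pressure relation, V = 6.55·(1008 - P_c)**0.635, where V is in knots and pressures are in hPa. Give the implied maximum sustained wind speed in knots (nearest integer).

103 kt

ΔP = 1008 − 931 = 77 hPa.
77^0.635 ≈ 15.773.
V ≈ 6.55 × 15.773 ≈ 103.3 kt.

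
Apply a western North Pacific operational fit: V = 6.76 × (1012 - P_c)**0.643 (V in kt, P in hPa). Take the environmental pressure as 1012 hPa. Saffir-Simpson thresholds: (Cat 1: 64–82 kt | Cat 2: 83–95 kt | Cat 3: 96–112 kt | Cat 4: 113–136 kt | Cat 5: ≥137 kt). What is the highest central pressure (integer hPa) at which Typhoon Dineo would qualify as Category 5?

Category 5 begins at V = 137 kt.
Required ΔP = (137/6.76)^(1/0.643) = 20.266^1.555 ≈ 107.72 hPa.
P_c ≤ 1012 − 107.72 = 904.28, so the highest integer P_c is 904 hPa.

904 hPa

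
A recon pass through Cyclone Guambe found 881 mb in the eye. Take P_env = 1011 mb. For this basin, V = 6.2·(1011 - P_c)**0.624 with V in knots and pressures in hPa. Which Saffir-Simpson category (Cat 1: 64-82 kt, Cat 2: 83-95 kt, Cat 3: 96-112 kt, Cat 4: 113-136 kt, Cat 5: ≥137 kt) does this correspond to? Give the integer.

4

ΔP = 1011 − 881 = 130 mb.
V ≈ 6.2 × 130^0.624 = 6.2 × 20.85 ≈ 129 kt.
129 kt falls in the Category 4 band.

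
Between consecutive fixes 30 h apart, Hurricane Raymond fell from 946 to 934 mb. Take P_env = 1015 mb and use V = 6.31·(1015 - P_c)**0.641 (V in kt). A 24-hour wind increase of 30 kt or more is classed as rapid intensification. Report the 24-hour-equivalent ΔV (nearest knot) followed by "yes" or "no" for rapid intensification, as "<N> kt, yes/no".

8 kt, no

V₁: ΔP = 69, V ≈ 6.31 × 69^0.641 ≈ 95.22 kt.
V₂: ΔP = 81, V ≈ 6.31 × 81^0.641 ≈ 105.53 kt.
ΔV over 30 h = 10.31 kt → 24 h equivalent = 10.31 × 24/30 ≈ 8.25 kt.
8 kt < 30 kt ⇒ not rapid intensification.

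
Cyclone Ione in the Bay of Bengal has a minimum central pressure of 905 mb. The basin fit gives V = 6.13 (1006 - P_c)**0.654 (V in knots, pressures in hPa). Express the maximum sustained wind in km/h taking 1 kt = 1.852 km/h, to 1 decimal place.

232.2 km/h

ΔP = 1006 − 905 = 101 mb.
V ≈ 6.13 × 101^0.654 = 6.13 × 20.456 ≈ 125.397 kt.
125.397 × 1.852 ≈ 232.23 km/h → 232.2 km/h.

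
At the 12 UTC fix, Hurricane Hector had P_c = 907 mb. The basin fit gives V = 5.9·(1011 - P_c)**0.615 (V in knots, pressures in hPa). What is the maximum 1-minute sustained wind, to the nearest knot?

103 kt

ΔP = 1011 − 907 = 104 mb.
104^0.615 ≈ 17.397.
V ≈ 5.9 × 17.397 ≈ 102.6 kt.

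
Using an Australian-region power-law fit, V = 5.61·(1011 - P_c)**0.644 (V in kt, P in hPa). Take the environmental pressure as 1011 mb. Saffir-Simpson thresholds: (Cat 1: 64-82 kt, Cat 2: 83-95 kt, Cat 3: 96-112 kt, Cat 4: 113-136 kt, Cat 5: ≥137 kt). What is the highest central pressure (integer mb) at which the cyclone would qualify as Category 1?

967 mb

Category 1 begins at V = 64 kt.
Required ΔP = (64/5.61)^(1/0.644) = 11.408^1.553 ≈ 43.82 mb.
P_c ≤ 1011 − 43.82 = 967.18, so the highest integer P_c is 967 mb.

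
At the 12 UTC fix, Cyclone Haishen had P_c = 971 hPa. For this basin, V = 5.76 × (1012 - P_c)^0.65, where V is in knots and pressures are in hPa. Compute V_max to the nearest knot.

64 kt

ΔP = 1012 − 971 = 41 hPa.
41^0.65 ≈ 11.177.
V ≈ 5.76 × 11.177 ≈ 64.4 kt.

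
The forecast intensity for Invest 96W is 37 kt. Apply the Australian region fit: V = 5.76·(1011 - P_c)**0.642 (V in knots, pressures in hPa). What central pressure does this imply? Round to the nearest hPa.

993 hPa

ΔP = (V / 5.76)^(1/0.642) = (37/5.76)^1.558.
37/5.76 = 6.424; 6.424^1.558 ≈ 18.12 hPa.
P_c = 1011 − 18.12 = 992.88 ≈ 993 hPa.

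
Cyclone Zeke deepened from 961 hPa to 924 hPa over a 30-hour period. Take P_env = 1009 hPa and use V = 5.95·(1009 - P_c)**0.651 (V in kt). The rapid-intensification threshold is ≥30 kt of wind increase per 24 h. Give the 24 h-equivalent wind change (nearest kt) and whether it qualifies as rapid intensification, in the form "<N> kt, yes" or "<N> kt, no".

V₁: ΔP = 48, V ≈ 5.95 × 48^0.651 ≈ 73.96 kt.
V₂: ΔP = 85, V ≈ 5.95 × 85^0.651 ≈ 107.29 kt.
ΔV over 30 h = 33.33 kt → 24 h equivalent = 33.33 × 24/30 ≈ 26.66 kt.
27 kt < 30 kt ⇒ not rapid intensification.

27 kt, no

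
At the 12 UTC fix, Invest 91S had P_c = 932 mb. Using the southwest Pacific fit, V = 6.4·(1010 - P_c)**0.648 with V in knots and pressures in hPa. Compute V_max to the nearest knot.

108 kt

ΔP = 1010 − 932 = 78 mb.
78^0.648 ≈ 16.830.
V ≈ 6.4 × 16.830 ≈ 107.7 kt.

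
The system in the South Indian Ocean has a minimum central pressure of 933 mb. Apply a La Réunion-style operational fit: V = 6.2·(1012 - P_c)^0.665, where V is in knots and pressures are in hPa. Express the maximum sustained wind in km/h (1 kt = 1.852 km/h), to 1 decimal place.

209.9 km/h

ΔP = 1012 − 933 = 79 mb.
V ≈ 6.2 × 79^0.665 = 6.2 × 18.278 ≈ 113.322 kt.
113.322 × 1.852 ≈ 209.87 km/h → 209.9 km/h.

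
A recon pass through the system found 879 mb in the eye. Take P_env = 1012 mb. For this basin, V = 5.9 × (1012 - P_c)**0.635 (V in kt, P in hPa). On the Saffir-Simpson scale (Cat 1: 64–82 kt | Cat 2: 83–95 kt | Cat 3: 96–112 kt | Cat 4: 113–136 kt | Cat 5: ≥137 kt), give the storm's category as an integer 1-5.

ΔP = 1012 − 879 = 133 mb.
V ≈ 5.9 × 133^0.635 = 5.9 × 22.32 ≈ 132 kt.
132 kt falls in the Category 4 band.

4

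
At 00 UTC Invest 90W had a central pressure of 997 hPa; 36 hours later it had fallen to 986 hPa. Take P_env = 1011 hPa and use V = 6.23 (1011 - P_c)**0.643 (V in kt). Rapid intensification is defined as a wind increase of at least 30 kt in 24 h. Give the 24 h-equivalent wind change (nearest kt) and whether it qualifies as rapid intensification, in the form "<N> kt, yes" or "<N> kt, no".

10 kt, no

V₁: ΔP = 14, V ≈ 6.23 × 14^0.643 ≈ 34.00 kt.
V₂: ΔP = 25, V ≈ 6.23 × 25^0.643 ≈ 49.36 kt.
ΔV over 36 h = 15.36 kt → 24 h equivalent = 15.36 × 24/36 ≈ 10.24 kt.
10 kt < 30 kt ⇒ not rapid intensification.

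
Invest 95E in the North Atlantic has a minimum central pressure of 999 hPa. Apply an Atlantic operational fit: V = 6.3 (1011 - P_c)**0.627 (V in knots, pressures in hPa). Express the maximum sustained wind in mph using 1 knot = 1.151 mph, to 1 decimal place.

ΔP = 1011 − 999 = 12 hPa.
V ≈ 6.3 × 12^0.627 = 6.3 × 4.749 ≈ 29.922 kt.
29.922 × 1.151 ≈ 34.44 mph → 34.4 mph.

34.4 mph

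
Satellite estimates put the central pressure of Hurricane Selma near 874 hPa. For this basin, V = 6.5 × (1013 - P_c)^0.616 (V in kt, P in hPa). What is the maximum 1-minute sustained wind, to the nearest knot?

ΔP = 1013 − 874 = 139 hPa.
139^0.616 ≈ 20.898.
V ≈ 6.5 × 20.898 ≈ 135.8 kt.

136 kt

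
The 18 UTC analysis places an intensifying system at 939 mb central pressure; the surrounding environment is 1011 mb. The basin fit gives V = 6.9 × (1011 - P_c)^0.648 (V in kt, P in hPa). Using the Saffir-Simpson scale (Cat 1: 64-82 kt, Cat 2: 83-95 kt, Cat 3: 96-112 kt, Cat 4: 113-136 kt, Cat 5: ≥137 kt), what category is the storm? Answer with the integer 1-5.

3

ΔP = 1011 − 939 = 72 mb.
V ≈ 6.9 × 72^0.648 = 6.9 × 15.98 ≈ 110 kt.
110 kt falls in the Category 3 band.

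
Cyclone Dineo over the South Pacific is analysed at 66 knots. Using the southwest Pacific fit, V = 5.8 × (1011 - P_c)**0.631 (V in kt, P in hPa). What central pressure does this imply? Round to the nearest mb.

964 mb

ΔP = (V / 5.8)^(1/0.631) = (66/5.8)^1.585.
66/5.8 = 11.379; 11.379^1.585 ≈ 47.18 mb.
P_c = 1011 − 47.18 = 963.82 ≈ 964 mb.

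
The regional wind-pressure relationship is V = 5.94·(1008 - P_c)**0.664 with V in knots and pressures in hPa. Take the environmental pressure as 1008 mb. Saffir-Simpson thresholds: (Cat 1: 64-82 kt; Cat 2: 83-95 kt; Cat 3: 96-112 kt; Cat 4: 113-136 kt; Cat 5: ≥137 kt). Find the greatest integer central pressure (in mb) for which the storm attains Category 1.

972 mb

Category 1 begins at V = 64 kt.
Required ΔP = (64/5.94)^(1/0.664) = 10.774^1.506 ≈ 35.88 mb.
P_c ≤ 1008 − 35.88 = 972.12, so the highest integer P_c is 972 mb.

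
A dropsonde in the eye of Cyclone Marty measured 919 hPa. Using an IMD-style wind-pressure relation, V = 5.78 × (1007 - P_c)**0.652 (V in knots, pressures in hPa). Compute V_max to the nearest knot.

107 kt

ΔP = 1007 − 919 = 88 hPa.
88^0.652 ≈ 18.527.
V ≈ 5.78 × 18.527 ≈ 107.1 kt.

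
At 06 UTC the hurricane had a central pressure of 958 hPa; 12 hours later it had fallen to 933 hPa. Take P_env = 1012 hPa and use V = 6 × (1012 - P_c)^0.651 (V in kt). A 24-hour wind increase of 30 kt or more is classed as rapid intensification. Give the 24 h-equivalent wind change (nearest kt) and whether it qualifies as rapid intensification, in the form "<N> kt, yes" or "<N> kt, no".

V₁: ΔP = 54, V ≈ 6 × 54^0.651 ≈ 80.53 kt.
V₂: ΔP = 79, V ≈ 6 × 79^0.651 ≈ 103.16 kt.
ΔV over 12 h = 22.63 kt → 24 h equivalent = 22.63 × 24/12 ≈ 45.26 kt.
45 kt ≥ 30 kt ⇒ rapid intensification.

45 kt, yes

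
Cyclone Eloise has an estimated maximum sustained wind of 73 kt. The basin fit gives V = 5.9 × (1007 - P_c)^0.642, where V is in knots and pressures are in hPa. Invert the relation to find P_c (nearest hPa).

957 hPa

ΔP = (V / 5.9)^(1/0.642) = (73/5.9)^1.558.
73/5.9 = 12.373; 12.373^1.558 ≈ 50.31 hPa.
P_c = 1007 − 50.31 = 956.69 ≈ 957 hPa.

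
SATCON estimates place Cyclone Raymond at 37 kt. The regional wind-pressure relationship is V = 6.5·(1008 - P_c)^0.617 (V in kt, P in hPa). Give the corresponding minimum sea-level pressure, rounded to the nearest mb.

ΔP = (V / 6.5)^(1/0.617) = (37/6.5)^1.621.
37/6.5 = 5.692; 5.692^1.621 ≈ 16.75 mb.
P_c = 1008 − 16.75 = 991.25 ≈ 991 mb.

991 mb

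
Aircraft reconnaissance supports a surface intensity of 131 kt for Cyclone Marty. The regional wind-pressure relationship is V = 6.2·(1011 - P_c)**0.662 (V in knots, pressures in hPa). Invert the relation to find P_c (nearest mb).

911 mb

ΔP = (V / 6.2)^(1/0.662) = (131/6.2)^1.511.
131/6.2 = 21.129; 21.129^1.511 ≈ 100.31 mb.
P_c = 1011 − 100.31 = 910.69 ≈ 911 mb.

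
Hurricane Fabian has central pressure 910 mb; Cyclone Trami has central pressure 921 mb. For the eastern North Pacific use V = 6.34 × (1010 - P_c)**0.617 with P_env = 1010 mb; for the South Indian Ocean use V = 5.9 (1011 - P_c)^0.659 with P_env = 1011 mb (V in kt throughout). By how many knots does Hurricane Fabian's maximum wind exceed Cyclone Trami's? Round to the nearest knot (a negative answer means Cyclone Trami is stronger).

Hurricane Fabian: ΔP = 100; V ≈ 6.34 × 100^0.617 ≈ 108.66 kt.
Cyclone Trami: ΔP = 90; V ≈ 5.9 × 90^0.659 ≈ 114.47 kt.
Difference ≈ 108.66 − 114.47 = -5.81 → -6 kt.

-6 kt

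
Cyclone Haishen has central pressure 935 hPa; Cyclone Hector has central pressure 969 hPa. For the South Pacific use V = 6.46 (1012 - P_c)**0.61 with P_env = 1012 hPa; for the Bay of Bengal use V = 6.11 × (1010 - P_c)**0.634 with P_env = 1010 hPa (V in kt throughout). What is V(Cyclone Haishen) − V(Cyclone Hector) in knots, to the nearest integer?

27 kt

Cyclone Haishen: ΔP = 77; V ≈ 6.46 × 77^0.61 ≈ 91.41 kt.
Cyclone Hector: ΔP = 41; V ≈ 6.11 × 41^0.634 ≈ 64.35 kt.
Difference ≈ 91.41 − 64.35 = 27.06 → 27 kt.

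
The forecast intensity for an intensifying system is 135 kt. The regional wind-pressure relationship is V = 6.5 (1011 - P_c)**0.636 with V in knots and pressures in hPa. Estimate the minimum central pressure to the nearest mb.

ΔP = (V / 6.5)^(1/0.636) = (135/6.5)^1.572.
135/6.5 = 20.769; 20.769^1.572 ≈ 117.87 mb.
P_c = 1011 − 117.87 = 893.13 ≈ 893 mb.

893 mb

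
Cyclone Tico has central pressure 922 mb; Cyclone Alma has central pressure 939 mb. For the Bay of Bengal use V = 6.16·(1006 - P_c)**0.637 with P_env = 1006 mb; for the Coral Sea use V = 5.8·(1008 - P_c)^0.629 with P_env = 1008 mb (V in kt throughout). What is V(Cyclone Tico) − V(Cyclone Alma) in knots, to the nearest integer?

Cyclone Tico: ΔP = 84; V ≈ 6.16 × 84^0.637 ≈ 103.60 kt.
Cyclone Alma: ΔP = 69; V ≈ 5.8 × 69^0.629 ≈ 83.19 kt.
Difference ≈ 103.60 − 83.19 = 20.41 → 20 kt.

20 kt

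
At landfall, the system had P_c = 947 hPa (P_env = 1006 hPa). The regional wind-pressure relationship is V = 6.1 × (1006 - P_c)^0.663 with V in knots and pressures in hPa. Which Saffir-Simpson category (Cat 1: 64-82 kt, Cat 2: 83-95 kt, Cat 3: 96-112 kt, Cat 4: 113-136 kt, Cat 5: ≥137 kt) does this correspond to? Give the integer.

2

ΔP = 1006 − 947 = 59 hPa.
V ≈ 6.1 × 59^0.663 = 6.1 × 14.93 ≈ 91 kt.
91 kt falls in the Category 2 band.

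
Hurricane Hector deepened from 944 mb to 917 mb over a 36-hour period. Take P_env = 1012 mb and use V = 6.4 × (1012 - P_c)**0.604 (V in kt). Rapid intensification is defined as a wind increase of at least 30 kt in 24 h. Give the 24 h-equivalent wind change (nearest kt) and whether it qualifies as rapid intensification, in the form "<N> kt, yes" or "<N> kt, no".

V₁: ΔP = 68, V ≈ 6.4 × 68^0.604 ≈ 81.85 kt.
V₂: ΔP = 95, V ≈ 6.4 × 95^0.604 ≈ 100.17 kt.
ΔV over 36 h = 18.32 kt → 24 h equivalent = 18.32 × 24/36 ≈ 12.21 kt.
12 kt < 30 kt ⇒ not rapid intensification.

12 kt, no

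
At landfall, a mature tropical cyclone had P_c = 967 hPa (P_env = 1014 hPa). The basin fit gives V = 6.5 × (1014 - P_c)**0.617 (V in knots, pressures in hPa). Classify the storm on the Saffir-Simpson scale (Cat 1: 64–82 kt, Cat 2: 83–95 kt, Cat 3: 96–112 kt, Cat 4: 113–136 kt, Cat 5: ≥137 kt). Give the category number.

ΔP = 1014 − 967 = 47 hPa.
V ≈ 6.5 × 47^0.617 = 6.5 × 10.76 ≈ 70 kt.
70 kt falls in the Category 1 band.

1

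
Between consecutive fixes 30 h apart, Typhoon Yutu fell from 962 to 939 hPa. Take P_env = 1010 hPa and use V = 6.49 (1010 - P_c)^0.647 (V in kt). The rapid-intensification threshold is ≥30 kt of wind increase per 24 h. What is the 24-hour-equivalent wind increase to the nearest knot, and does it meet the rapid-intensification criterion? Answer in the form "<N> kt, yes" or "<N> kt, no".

V₁: ΔP = 48, V ≈ 6.49 × 48^0.647 ≈ 79.43 kt.
V₂: ΔP = 71, V ≈ 6.49 × 71^0.647 ≈ 102.33 kt.
ΔV over 30 h = 22.90 kt → 24 h equivalent = 22.90 × 24/30 ≈ 18.32 kt.
18 kt < 30 kt ⇒ not rapid intensification.

18 kt, no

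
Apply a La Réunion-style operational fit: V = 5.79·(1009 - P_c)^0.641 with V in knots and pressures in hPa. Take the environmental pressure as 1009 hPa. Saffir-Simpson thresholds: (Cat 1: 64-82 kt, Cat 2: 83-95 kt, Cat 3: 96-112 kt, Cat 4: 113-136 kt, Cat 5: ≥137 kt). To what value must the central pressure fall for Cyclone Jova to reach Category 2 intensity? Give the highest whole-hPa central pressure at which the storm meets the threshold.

945 hPa

Category 2 begins at V = 83 kt.
Required ΔP = (83/5.79)^(1/0.641) = 14.335^1.560 ≈ 63.69 hPa.
P_c ≤ 1009 − 63.69 = 945.31, so the highest integer P_c is 945 hPa.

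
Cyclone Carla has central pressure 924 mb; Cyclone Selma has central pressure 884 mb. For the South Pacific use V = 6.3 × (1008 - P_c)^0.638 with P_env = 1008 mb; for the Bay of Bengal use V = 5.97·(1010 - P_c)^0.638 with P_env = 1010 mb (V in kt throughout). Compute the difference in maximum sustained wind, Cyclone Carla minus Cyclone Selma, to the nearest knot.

-24 kt

Cyclone Carla: ΔP = 84; V ≈ 6.3 × 84^0.638 ≈ 106.42 kt.
Cyclone Selma: ΔP = 126; V ≈ 5.97 × 126^0.638 ≈ 130.62 kt.
Difference ≈ 106.42 − 130.62 = -24.20 → -24 kt.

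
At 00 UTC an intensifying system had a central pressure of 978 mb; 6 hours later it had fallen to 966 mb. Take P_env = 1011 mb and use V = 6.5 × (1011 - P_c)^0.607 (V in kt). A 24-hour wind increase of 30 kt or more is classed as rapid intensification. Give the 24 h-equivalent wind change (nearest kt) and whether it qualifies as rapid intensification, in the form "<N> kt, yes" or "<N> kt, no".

V₁: ΔP = 33, V ≈ 6.5 × 33^0.607 ≈ 54.28 kt.
V₂: ΔP = 45, V ≈ 6.5 × 45^0.607 ≈ 65.53 kt.
ΔV over 6 h = 11.25 kt → 24 h equivalent = 11.25 × 24/6 ≈ 45.00 kt.
45 kt ≥ 30 kt ⇒ rapid intensification.

45 kt, yes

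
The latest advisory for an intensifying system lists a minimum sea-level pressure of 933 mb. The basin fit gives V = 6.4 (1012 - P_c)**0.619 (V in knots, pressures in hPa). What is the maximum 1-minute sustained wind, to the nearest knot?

96 kt

ΔP = 1012 − 933 = 79 mb.
79^0.619 ≈ 14.950.
V ≈ 6.4 × 14.950 ≈ 95.7 kt.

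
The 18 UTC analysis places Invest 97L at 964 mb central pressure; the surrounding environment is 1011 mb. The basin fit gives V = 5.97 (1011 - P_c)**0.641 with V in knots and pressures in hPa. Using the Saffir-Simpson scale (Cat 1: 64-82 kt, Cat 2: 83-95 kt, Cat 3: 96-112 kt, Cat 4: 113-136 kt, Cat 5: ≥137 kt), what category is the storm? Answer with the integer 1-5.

1

ΔP = 1011 − 964 = 47 mb.
V ≈ 5.97 × 47^0.641 = 5.97 × 11.80 ≈ 70 kt.
70 kt falls in the Category 1 band.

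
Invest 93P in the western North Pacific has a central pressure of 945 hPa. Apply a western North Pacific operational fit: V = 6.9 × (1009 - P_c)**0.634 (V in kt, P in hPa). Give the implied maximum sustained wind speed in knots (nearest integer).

ΔP = 1009 − 945 = 64 hPa.
64^0.634 ≈ 13.967.
V ≈ 6.9 × 13.967 ≈ 96.4 kt.

96 kt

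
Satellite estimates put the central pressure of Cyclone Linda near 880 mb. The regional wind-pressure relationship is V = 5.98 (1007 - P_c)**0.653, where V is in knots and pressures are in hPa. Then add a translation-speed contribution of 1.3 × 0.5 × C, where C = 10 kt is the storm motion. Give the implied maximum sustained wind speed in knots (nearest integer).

ΔP = 1007 − 880 = 127 mb.
127^0.653 ≈ 23.647.
V ≈ 5.98 × 23.647 ≈ 141.4 kt.
Translation term: 1.3 × 0.5 × 10 = 6.5 kt.
Corrected V ≈ 147.9 kt → 148 kt.

148 kt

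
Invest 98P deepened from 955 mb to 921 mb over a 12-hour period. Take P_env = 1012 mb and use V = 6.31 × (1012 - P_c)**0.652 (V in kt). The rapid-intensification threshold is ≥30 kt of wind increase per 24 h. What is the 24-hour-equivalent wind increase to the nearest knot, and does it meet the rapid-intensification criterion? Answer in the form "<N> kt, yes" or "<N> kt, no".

V₁: ΔP = 57, V ≈ 6.31 × 57^0.652 ≈ 88.08 kt.
V₂: ΔP = 91, V ≈ 6.31 × 91^0.652 ≈ 119.49 kt.
ΔV over 12 h = 31.41 kt → 24 h equivalent = 31.41 × 24/12 ≈ 62.82 kt.
63 kt ≥ 30 kt ⇒ rapid intensification.

63 kt, yes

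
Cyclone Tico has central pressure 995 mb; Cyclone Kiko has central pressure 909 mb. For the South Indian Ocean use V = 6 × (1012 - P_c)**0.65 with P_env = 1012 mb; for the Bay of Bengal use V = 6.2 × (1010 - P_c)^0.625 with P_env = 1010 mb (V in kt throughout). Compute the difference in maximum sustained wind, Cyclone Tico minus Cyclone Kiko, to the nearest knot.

Cyclone Tico: ΔP = 17; V ≈ 6 × 17^0.65 ≈ 37.84 kt.
Cyclone Kiko: ΔP = 101; V ≈ 6.2 × 101^0.625 ≈ 110.94 kt.
Difference ≈ 37.84 − 110.94 = -73.10 → -73 kt.

-73 kt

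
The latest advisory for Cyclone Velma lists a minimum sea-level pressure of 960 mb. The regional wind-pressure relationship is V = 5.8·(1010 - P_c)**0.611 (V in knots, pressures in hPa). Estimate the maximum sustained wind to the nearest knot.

63 kt

ΔP = 1010 − 960 = 50 mb.
50^0.611 ≈ 10.916.
V ≈ 5.8 × 10.916 ≈ 63.3 kt.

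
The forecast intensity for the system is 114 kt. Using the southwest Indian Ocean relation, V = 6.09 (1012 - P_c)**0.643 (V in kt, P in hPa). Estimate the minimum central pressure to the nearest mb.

ΔP = (V / 6.09)^(1/0.643) = (114/6.09)^1.555.
114/6.09 = 18.719; 18.719^1.555 ≈ 95.21 mb.
P_c = 1012 − 95.21 = 916.79 ≈ 917 mb.

917 mb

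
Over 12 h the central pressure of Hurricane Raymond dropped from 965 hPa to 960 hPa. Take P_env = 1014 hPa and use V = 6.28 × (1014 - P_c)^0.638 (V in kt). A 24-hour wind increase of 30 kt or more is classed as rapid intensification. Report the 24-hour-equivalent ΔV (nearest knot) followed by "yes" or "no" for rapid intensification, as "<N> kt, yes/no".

V₁: ΔP = 49, V ≈ 6.28 × 49^0.638 ≈ 75.22 kt.
V₂: ΔP = 54, V ≈ 6.28 × 54^0.638 ≈ 80.03 kt.
ΔV over 12 h = 4.81 kt → 24 h equivalent = 4.81 × 24/12 ≈ 9.62 kt.
10 kt < 30 kt ⇒ not rapid intensification.

10 kt, no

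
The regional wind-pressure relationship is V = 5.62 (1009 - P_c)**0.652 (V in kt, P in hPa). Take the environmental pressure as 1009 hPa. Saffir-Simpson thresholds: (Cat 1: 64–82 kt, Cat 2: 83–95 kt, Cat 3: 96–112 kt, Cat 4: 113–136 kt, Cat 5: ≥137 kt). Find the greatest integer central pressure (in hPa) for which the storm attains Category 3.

931 hPa

Category 3 begins at V = 96 kt.
Required ΔP = (96/5.62)^(1/0.652) = 17.082^1.534 ≈ 77.69 hPa.
P_c ≤ 1009 − 77.69 = 931.31, so the highest integer P_c is 931 hPa.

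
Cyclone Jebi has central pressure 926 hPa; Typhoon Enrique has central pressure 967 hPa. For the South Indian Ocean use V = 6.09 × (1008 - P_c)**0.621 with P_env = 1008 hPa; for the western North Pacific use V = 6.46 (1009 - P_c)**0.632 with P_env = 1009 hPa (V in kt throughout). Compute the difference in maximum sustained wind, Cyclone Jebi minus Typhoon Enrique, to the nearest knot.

Cyclone Jebi: ΔP = 82; V ≈ 6.09 × 82^0.621 ≈ 93.99 kt.
Typhoon Enrique: ΔP = 42; V ≈ 6.46 × 42^0.632 ≈ 68.57 kt.
Difference ≈ 93.99 − 68.57 = 25.42 → 25 kt.

25 kt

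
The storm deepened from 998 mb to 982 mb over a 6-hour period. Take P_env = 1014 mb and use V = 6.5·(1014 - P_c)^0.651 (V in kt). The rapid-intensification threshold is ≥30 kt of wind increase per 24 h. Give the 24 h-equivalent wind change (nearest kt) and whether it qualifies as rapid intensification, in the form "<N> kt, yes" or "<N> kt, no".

V₁: ΔP = 16, V ≈ 6.5 × 16^0.651 ≈ 39.52 kt.
V₂: ΔP = 32, V ≈ 6.5 × 32^0.651 ≈ 62.05 kt.
ΔV over 6 h = 22.53 kt → 24 h equivalent = 22.53 × 24/6 ≈ 90.12 kt.
90 kt ≥ 30 kt ⇒ rapid intensification.

90 kt, yes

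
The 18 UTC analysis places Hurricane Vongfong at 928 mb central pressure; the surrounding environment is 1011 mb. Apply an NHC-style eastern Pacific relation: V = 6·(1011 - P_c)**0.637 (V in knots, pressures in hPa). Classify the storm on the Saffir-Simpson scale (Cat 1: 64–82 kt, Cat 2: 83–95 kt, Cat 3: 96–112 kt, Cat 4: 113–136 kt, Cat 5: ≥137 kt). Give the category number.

ΔP = 1011 − 928 = 83 mb.
V ≈ 6 × 83^0.637 = 6 × 16.69 ≈ 100 kt.
100 kt falls in the Category 3 band.

3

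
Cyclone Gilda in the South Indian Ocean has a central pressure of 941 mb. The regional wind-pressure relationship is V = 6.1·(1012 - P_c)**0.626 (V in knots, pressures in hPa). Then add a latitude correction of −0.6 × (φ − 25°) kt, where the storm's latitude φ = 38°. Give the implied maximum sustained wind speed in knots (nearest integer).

80 kt

ΔP = 1012 − 941 = 71 mb.
71^0.626 ≈ 14.417.
V ≈ 6.1 × 14.417 ≈ 87.9 kt.
Latitude correction: −0.6 × (38 − 25) = -7.8 kt.
Corrected V ≈ 80.1 kt → 80 kt.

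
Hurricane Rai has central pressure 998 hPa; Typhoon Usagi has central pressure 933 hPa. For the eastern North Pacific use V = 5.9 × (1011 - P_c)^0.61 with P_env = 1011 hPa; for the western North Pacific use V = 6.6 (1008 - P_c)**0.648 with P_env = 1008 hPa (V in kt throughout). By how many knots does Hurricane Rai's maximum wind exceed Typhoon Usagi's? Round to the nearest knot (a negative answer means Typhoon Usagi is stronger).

Hurricane Rai: ΔP = 13; V ≈ 5.9 × 13^0.61 ≈ 28.21 kt.
Typhoon Usagi: ΔP = 75; V ≈ 6.6 × 75^0.648 ≈ 108.29 kt.
Difference ≈ 28.21 − 108.29 = -80.08 → -80 kt.

-80 kt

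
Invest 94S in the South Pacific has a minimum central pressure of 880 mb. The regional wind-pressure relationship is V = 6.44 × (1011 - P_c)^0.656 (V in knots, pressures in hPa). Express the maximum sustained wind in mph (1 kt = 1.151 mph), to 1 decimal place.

ΔP = 1011 − 880 = 131 mb.
V ≈ 6.44 × 131^0.656 = 6.44 × 24.487 ≈ 157.694 kt.
157.694 × 1.151 ≈ 181.51 mph → 181.5 mph.

181.5 mph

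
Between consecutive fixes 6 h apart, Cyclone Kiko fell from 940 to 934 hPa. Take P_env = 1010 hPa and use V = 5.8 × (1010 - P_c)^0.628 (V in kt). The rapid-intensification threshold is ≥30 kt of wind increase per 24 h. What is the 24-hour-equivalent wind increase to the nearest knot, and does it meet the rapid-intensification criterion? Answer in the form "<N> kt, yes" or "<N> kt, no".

18 kt, no

V₁: ΔP = 70, V ≈ 5.8 × 70^0.628 ≈ 83.59 kt.
V₂: ΔP = 76, V ≈ 5.8 × 76^0.628 ≈ 88.02 kt.
ΔV over 6 h = 4.43 kt → 24 h equivalent = 4.43 × 24/6 ≈ 17.72 kt.
18 kt < 30 kt ⇒ not rapid intensification.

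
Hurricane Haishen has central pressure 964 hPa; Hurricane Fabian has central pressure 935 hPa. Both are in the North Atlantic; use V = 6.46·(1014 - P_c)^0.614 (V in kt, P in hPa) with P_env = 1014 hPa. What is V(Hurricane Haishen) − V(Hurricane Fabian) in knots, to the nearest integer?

Hurricane Haishen: ΔP = 50; V ≈ 6.46 × 50^0.614 ≈ 71.35 kt.
Hurricane Fabian: ΔP = 79; V ≈ 6.46 × 79^0.614 ≈ 94.49 kt.
Difference ≈ 71.35 − 94.49 = -23.14 → -23 kt.

-23 kt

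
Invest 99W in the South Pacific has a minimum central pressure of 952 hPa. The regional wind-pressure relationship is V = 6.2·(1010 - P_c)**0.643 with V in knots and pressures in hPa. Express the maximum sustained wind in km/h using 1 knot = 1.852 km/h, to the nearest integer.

156 km/h

ΔP = 1010 − 952 = 58 hPa.
V ≈ 6.2 × 58^0.643 = 6.2 × 13.611 ≈ 84.387 kt.
84.387 × 1.852 ≈ 156.28 km/h → 156 km/h.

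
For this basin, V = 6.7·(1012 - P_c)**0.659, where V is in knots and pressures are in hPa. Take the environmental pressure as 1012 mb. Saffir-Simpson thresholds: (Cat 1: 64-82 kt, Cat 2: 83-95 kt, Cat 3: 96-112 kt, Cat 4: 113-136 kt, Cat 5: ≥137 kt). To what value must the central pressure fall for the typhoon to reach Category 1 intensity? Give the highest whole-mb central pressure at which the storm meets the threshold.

Category 1 begins at V = 64 kt.
Required ΔP = (64/6.7)^(1/0.659) = 9.552^1.517 ≈ 30.71 mb.
P_c ≤ 1012 − 30.71 = 981.29, so the highest integer P_c is 981 mb.

981 mb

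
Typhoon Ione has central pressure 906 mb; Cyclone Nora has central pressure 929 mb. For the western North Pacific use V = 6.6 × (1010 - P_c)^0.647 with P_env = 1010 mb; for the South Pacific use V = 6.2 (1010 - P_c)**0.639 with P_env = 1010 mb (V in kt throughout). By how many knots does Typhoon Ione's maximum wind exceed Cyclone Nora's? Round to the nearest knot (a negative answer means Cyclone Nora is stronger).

Typhoon Ione: ΔP = 104; V ≈ 6.6 × 104^0.647 ≈ 133.22 kt.
Cyclone Nora: ΔP = 81; V ≈ 6.2 × 81^0.639 ≈ 102.78 kt.
Difference ≈ 133.22 − 102.78 = 30.44 → 30 kt.

30 kt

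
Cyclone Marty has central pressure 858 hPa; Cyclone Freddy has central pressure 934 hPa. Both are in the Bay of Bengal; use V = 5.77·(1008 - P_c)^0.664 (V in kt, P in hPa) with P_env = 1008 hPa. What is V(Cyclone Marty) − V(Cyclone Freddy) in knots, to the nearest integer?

Cyclone Marty: ΔP = 150; V ≈ 5.77 × 150^0.664 ≈ 160.73 kt.
Cyclone Freddy: ΔP = 74; V ≈ 5.77 × 74^0.664 ≈ 100.54 kt.
Difference ≈ 160.73 − 100.54 = 60.19 → 60 kt.

60 kt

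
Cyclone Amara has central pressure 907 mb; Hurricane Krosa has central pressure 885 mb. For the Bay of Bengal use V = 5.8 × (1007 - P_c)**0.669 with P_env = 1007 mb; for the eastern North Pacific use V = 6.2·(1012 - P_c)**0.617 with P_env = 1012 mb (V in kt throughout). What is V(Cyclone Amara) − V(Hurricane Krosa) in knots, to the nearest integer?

3 kt

Cyclone Amara: ΔP = 100; V ≈ 5.8 × 100^0.669 ≈ 126.31 kt.
Hurricane Krosa: ΔP = 127; V ≈ 6.2 × 127^0.617 ≈ 123.15 kt.
Difference ≈ 126.31 − 123.15 = 3.16 → 3 kt.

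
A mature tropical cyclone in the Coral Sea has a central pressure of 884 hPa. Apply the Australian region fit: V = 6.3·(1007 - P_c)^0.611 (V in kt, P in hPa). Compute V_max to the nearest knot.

119 kt

ΔP = 1007 − 884 = 123 hPa.
123^0.611 ≈ 18.920.
V ≈ 6.3 × 18.920 ≈ 119.2 kt.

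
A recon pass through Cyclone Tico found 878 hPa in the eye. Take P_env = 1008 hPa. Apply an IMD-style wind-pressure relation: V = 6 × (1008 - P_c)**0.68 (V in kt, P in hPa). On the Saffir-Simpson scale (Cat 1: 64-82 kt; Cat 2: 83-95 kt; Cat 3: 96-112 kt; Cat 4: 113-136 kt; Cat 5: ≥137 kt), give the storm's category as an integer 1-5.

5

ΔP = 1008 − 878 = 130 hPa.
V ≈ 6 × 130^0.68 = 6 × 27.38 ≈ 164 kt.
164 kt falls in the Category 5 band.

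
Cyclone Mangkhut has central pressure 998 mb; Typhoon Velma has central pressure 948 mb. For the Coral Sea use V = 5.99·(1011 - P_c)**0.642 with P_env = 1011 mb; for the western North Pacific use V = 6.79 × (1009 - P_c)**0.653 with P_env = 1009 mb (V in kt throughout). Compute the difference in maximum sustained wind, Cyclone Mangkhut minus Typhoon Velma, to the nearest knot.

-68 kt

Cyclone Mangkhut: ΔP = 13; V ≈ 5.99 × 13^0.642 ≈ 31.09 kt.
Typhoon Velma: ΔP = 61; V ≈ 6.79 × 61^0.653 ≈ 99.47 kt.
Difference ≈ 31.09 − 99.47 = -68.38 → -68 kt.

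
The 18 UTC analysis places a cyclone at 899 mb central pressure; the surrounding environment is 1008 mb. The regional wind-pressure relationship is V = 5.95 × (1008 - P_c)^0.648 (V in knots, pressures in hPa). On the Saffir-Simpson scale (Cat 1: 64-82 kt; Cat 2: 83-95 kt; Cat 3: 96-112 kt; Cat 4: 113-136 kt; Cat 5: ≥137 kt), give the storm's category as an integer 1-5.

ΔP = 1008 − 899 = 109 mb.
V ≈ 5.95 × 109^0.648 = 5.95 × 20.91 ≈ 124 kt.
124 kt falls in the Category 4 band.

4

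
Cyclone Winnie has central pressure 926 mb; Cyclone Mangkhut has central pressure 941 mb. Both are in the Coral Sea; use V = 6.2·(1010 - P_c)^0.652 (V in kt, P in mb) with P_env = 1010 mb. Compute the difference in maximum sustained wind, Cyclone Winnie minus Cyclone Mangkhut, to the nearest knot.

Cyclone Winnie: ΔP = 84; V ≈ 6.2 × 84^0.652 ≈ 111.44 kt.
Cyclone Mangkhut: ΔP = 69; V ≈ 6.2 × 69^0.652 ≈ 98.02 kt.
Difference ≈ 111.44 − 98.02 = 13.42 → 13 kt.

13 kt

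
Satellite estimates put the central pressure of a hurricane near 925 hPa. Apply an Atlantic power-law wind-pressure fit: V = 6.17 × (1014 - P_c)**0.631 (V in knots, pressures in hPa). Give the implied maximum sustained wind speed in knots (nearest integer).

ΔP = 1014 − 925 = 89 hPa.
89^0.631 ≈ 16.985.
V ≈ 6.17 × 16.985 ≈ 104.8 kt.

105 kt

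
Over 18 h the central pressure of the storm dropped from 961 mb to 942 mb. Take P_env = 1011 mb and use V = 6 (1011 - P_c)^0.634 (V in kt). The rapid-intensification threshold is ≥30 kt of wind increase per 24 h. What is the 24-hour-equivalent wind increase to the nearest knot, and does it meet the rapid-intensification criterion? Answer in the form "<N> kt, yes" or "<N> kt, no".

22 kt, no

V₁: ΔP = 50, V ≈ 6 × 50^0.634 ≈ 71.66 kt.
V₂: ΔP = 69, V ≈ 6 × 69^0.634 ≈ 87.90 kt.
ΔV over 18 h = 16.24 kt → 24 h equivalent = 16.24 × 24/18 ≈ 21.65 kt.
22 kt < 30 kt ⇒ not rapid intensification.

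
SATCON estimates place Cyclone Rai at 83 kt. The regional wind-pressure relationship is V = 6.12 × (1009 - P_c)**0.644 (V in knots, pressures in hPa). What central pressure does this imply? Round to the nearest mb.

952 mb

ΔP = (V / 6.12)^(1/0.644) = (83/6.12)^1.553.
83/6.12 = 13.562; 13.562^1.553 ≈ 57.32 mb.
P_c = 1009 − 57.32 = 951.68 ≈ 952 mb.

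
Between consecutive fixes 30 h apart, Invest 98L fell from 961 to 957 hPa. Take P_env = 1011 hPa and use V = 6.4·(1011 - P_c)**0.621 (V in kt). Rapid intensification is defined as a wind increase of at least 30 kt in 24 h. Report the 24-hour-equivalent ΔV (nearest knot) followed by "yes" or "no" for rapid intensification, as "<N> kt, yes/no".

3 kt, no

V₁: ΔP = 50, V ≈ 6.4 × 50^0.621 ≈ 72.65 kt.
V₂: ΔP = 54, V ≈ 6.4 × 54^0.621 ≈ 76.21 kt.
ΔV over 30 h = 3.56 kt → 24 h equivalent = 3.56 × 24/30 ≈ 2.85 kt.
3 kt < 30 kt ⇒ not rapid intensification.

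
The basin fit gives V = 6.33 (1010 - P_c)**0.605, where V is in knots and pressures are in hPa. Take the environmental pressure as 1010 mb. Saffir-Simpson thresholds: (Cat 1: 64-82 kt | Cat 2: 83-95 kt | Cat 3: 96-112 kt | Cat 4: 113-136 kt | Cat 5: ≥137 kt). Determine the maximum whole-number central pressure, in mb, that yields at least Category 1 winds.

964 mb

Category 1 begins at V = 64 kt.
Required ΔP = (64/6.33)^(1/0.605) = 10.111^1.653 ≈ 45.79 mb.
P_c ≤ 1010 − 45.79 = 964.21, so the highest integer P_c is 964 mb.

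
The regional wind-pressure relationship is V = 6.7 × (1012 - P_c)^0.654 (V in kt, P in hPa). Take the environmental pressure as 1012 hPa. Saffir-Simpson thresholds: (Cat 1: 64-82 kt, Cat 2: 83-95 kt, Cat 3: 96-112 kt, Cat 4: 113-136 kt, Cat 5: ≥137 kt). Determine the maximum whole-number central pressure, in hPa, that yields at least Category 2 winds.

965 hPa

Category 2 begins at V = 83 kt.
Required ΔP = (83/6.7)^(1/0.654) = 12.388^1.529 ≈ 46.91 hPa.
P_c ≤ 1012 − 46.91 = 965.09, so the highest integer P_c is 965 hPa.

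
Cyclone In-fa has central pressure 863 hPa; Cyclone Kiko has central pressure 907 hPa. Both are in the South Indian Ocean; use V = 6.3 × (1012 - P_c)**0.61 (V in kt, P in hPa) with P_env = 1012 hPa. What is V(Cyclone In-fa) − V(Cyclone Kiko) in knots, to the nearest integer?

Cyclone In-fa: ΔP = 149; V ≈ 6.3 × 149^0.61 ≈ 133.35 kt.
Cyclone Kiko: ΔP = 105; V ≈ 6.3 × 105^0.61 ≈ 107.71 kt.
Difference ≈ 133.35 − 107.71 = 25.64 → 26 kt.

26 kt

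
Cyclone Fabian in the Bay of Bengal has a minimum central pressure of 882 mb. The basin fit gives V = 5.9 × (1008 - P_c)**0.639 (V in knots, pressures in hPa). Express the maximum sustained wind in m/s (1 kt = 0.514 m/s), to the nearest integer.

ΔP = 1008 − 882 = 126 mb.
V ≈ 5.9 × 126^0.639 = 5.9 × 21.986 ≈ 129.715 kt.
129.715 × 0.514 ≈ 66.67 m/s → 67 m/s.

67 m/s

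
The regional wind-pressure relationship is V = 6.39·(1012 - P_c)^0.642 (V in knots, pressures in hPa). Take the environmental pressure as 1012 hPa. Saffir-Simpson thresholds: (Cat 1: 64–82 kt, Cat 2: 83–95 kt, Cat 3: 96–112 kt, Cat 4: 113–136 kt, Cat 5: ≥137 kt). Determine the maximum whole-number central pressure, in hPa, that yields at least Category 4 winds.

924 hPa

Category 4 begins at V = 113 kt.
Required ΔP = (113/6.39)^(1/0.642) = 17.684^1.558 ≈ 87.75 hPa.
P_c ≤ 1012 − 87.75 = 924.25, so the highest integer P_c is 924 hPa.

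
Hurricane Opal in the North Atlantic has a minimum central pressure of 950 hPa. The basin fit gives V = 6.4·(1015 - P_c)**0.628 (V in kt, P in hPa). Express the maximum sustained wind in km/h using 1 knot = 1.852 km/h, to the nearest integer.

163 km/h

ΔP = 1015 − 950 = 65 hPa.
V ≈ 6.4 × 65^0.628 = 6.4 × 13.757 ≈ 88.042 kt.
88.042 × 1.852 ≈ 163.05 km/h → 163 km/h.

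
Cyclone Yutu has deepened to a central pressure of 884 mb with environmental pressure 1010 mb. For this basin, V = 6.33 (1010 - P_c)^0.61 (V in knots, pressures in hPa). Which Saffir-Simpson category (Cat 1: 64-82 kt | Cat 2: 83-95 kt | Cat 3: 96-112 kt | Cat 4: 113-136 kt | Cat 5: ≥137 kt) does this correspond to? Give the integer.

4

ΔP = 1010 − 884 = 126 mb.
V ≈ 6.33 × 126^0.61 = 6.33 × 19.11 ≈ 121 kt.
121 kt falls in the Category 4 band.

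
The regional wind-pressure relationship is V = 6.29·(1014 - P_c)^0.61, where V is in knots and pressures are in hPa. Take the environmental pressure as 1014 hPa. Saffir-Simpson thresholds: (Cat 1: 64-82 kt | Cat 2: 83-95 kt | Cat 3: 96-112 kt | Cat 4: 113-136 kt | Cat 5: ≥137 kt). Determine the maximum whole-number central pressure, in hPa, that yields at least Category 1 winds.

Category 1 begins at V = 64 kt.
Required ΔP = (64/6.29)^(1/0.61) = 10.175^1.639 ≈ 44.84 hPa.
P_c ≤ 1014 − 44.84 = 969.16, so the highest integer P_c is 969 hPa.

969 hPa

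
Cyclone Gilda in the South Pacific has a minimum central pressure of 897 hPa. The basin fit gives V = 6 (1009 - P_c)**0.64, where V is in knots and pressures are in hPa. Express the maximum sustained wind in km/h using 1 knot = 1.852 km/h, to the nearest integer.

228 km/h

ΔP = 1009 − 897 = 112 hPa.
V ≈ 6 × 112^0.64 = 6 × 20.488 ≈ 122.928 kt.
122.928 × 1.852 ≈ 227.66 km/h → 228 km/h.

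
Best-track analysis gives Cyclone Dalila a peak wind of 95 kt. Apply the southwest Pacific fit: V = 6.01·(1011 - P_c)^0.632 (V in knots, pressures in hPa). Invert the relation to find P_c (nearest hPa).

932 hPa

ΔP = (V / 6.01)^(1/0.632) = (95/6.01)^1.582.
95/6.01 = 15.807; 15.807^1.582 ≈ 78.87 hPa.
P_c = 1011 − 78.87 = 932.13 ≈ 932 hPa.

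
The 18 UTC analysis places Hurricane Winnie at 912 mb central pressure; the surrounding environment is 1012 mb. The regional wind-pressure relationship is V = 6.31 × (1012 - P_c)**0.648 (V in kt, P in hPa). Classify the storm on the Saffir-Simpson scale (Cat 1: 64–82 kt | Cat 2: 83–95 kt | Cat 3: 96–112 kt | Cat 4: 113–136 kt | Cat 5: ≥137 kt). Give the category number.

4

ΔP = 1012 − 912 = 100 mb.
V ≈ 6.31 × 100^0.648 = 6.31 × 19.77 ≈ 125 kt.
125 kt falls in the Category 4 band.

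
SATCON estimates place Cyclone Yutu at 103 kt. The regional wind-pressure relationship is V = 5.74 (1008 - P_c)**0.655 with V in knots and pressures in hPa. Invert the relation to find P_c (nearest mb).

926 mb

ΔP = (V / 5.74)^(1/0.655) = (103/5.74)^1.527.
103/5.74 = 17.944; 17.944^1.527 ≈ 82.11 mb.
P_c = 1008 − 82.11 = 925.89 ≈ 926 mb.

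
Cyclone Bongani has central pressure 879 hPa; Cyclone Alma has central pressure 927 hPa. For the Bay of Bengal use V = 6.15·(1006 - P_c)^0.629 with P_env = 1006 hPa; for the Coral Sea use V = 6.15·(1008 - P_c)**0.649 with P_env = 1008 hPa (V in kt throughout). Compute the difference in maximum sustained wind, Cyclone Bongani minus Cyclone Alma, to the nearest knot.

23 kt

Cyclone Bongani: ΔP = 127; V ≈ 6.15 × 127^0.629 ≈ 129.47 kt.
Cyclone Alma: ΔP = 81; V ≈ 6.15 × 81^0.649 ≈ 106.53 kt.
Difference ≈ 129.47 − 106.53 = 22.94 → 23 kt.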